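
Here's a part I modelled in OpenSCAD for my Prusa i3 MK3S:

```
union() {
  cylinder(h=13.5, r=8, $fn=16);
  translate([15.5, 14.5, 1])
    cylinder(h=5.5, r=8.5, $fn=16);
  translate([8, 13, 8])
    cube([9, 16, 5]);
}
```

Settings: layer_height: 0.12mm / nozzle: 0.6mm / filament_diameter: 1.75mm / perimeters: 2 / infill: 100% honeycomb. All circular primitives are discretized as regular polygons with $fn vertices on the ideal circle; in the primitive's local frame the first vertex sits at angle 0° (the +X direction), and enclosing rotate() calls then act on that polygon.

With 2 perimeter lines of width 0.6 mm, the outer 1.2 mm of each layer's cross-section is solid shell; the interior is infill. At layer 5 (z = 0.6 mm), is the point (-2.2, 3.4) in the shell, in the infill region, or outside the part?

infill

At z = 0.6 mm: the cylinder: section is a regular 16-gon, circumradius r=8; the cylinder at (15.5, 14.5) is not intersected at this z (z outside [1, 6.5]); the cube at (8, 13) does not reach this height (z outside [8, 13]); Combining (union): only the r=8 cylinder is present, so the union is just that shape — 1 connected region. Overall, the cross-section is a single solid region. The nearest boundary edge runs (-3.06, 7.39)→(-5.66, 5.66); distance from the point to it = 3.80 mm. The point is inside the cross-section and 3.80 mm from the nearest boundary — more than the 1.2 mm shell width (2 × 0.6), so it's in the infill interior.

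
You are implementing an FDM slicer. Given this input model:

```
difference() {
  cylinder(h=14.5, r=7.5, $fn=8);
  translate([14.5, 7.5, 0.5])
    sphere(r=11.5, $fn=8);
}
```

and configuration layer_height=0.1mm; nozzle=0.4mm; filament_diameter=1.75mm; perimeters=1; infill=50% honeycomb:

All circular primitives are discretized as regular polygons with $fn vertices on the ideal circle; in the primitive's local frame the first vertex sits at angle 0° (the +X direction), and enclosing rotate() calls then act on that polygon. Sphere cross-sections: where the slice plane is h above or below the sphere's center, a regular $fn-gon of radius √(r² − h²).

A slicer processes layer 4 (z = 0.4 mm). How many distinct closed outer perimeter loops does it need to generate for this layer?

1

At z = 0.4 mm: the r=7.5 cylinder gives a regular 8-gon of circumradius 7.5 (constant along its height); the r=11.5 sphere at (14.5, 7.5) contributes a regular 8-gon of circumradius √(11.5²−0.1²) = 11.500; Taking the first minus the rest: starting from the r=7.5 cylinder, the r=11.5 sphere at (14.5, 7.5) partially overlaps it — only the 8.72 mm² overlap (of its 374.03 mm²) is removed, clipping the outline — 1 connected region. The result has 1 disconnected region.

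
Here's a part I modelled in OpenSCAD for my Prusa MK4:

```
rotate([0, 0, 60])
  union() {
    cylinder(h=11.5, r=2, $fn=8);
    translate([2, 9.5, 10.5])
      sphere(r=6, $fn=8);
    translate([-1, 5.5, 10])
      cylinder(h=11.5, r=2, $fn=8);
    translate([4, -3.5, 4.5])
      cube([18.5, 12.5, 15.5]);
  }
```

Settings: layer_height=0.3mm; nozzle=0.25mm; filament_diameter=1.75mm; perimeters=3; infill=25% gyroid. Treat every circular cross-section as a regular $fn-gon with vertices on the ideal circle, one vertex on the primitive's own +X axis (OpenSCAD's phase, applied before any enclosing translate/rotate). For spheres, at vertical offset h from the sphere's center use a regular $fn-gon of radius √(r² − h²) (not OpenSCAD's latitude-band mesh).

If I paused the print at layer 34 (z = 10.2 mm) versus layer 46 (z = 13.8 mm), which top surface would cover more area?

layer 34 (z = 10.2 mm)

Layer 34 (z = 10.2): the cylinder: section is a regular 8-gon, circumradius r=2 (area = (8/2)·2.000²·sin(360°/8) = 11.31 mm²); the r=6 sphere at (2, 9.5) contributes a regular 8-gon of circumradius √(6²−0.3²) = 5.992 (area = (8/2)·5.992²·sin(360°/8) = 101.57 mm²); the r=2 cylinder at (-1, 5.5) contributes a regular 8-gon of circumradius 2 (area = (8/2)·2.000²·sin(360°/8) = 11.31 mm²); the cube at (4, -3.5) is present — its section is the full 18.5×12.5 rectangle (area 231.25 mm²); Combining (union): the regions partially overlap — summed areas 355.45 mm² minus the doubly-counted overlap 20.19 mm² gives 335.25 mm² — area = 335.25 mm²; (whole slice rotated 60° about Z — lengths, areas and connectivity unchanged). So its area = 335.25 mm². Layer 46 (z = 13.8): the cylinder does not reach this height (z outside [0, 11.5]); the r=6 sphere at (2, 9.5) contributes a regular 8-gon of circumradius √(6²−3.3²) = 5.011 (area = (8/2)·5.011²·sin(360°/8) = 71.02 mm²); the cylinder at (-1, 5.5): section is a regular 8-gon, circumradius r=2 (area = (8/2)·2.000²·sin(360°/8) = 11.31 mm²); the 18.5×12.5 cube at (4, -3.5) contributes its full rectangle (area 231.25 mm²); Merging all regions: the regions partially overlap — summed areas 313.59 mm² minus the doubly-counted overlap 11.38 mm² gives 302.20 mm² — area = 302.20 mm²; (rotated 60° about Z; rotation is an isometry so areas/perimeters/island counts are preserved). So its area = 302.20 mm². Layer 34 is larger (335.25 vs 302.20 mm²).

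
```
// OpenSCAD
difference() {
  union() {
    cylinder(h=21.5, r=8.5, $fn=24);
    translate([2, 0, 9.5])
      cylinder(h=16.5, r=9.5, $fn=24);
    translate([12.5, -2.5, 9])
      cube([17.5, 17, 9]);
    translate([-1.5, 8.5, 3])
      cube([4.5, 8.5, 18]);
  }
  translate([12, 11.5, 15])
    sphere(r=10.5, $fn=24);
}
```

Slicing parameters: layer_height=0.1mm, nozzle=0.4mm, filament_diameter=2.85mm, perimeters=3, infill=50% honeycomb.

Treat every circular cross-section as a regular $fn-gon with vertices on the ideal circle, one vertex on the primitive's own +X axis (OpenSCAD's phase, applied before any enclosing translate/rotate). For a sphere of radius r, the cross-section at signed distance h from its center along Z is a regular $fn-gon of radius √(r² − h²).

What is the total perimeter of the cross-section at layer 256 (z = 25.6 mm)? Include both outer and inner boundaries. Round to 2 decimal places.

59.52 mm

At z = 25.6 mm: the cylinder does not reach this height (z outside [0, 21.5]); the r=9.5 cylinder at (2, 0) gives a regular 24-gon of circumradius 9.5 (constant along its height) (perimeter = 2·24·9.500·sin(180°/24) = 59.52 mm); the cube at (12.5, -2.5) is absent (z outside [9, 18]); the cube at (-1.5, 8.5) is not intersected at this z (z outside [3, 21]); Taking the union: only the r=9.5 cylinder at (2, 0) is present, so the union is just that shape — boundary = 59.52 mm; the sphere at (12, 11.5) does not reach this height (|z−center|=10.600 > r=10.5); Taking the first minus the rest: none of the subtracted shapes is present at this height, so that combined region is unchanged — boundary = 59.52 mm. Overall, the cross-section is a single solid region. Total boundary length (outer) = 59.52 mm.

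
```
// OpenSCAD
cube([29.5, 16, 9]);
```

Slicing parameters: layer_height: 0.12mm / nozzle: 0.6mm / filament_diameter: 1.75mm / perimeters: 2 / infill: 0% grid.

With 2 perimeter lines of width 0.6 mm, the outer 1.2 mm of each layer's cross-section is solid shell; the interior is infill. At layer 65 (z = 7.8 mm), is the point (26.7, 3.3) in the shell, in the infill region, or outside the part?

infill

At z = 7.8 mm: the cube (footprint 29.5×16) is included at this height. Overall, the cross-section is a single solid region. The nearest boundary edge runs (29.50, 0.00)→(29.50, 16.00); distance from the point to it = 2.80 mm. The point is inside the cross-section and 2.80 mm from the nearest boundary — more than the 1.2 mm shell width (2 × 0.6), so it's in the infill interior.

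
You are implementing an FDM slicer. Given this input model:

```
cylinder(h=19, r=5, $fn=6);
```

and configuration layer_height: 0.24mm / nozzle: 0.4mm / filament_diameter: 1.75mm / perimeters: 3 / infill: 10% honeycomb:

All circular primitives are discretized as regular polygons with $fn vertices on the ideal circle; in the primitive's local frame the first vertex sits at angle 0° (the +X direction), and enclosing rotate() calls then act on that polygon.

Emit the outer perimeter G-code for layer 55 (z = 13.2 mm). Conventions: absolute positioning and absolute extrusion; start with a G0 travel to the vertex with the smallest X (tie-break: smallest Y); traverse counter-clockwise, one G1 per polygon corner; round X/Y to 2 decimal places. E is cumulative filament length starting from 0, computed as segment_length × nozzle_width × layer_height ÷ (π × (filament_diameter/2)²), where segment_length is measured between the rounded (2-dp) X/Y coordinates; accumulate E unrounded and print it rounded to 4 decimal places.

G0 X-5.00 Y0.00 Z13.20
G1 X-2.50 Y-4.33 E0.1996
G1 X2.50 Y-4.33 E0.3991
G1 X5.00 Y0.00 E0.5987
G1 X2.50 Y4.33 E0.7982
G1 X-2.50 Y4.33 E0.9978
G1 X-5.00 Y0.00 E1.1973

At z = 13.2 mm: the r=5 cylinder contributes a regular 6-gon of circumradius 5. The outline is a single polygon with 6 vertices. Extrusion per mm of travel: 0.4 × 0.24 / (π × 0.875²) = 0.039912. Accumulating E over each segment gives final E = 1.1973.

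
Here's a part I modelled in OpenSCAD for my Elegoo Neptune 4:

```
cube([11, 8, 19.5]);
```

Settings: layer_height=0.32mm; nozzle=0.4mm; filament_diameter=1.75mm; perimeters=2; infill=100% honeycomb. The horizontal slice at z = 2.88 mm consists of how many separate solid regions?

1

At z = 2.88 mm: the cube (footprint 11×8) is included at this height. The result has 1 disconnected region.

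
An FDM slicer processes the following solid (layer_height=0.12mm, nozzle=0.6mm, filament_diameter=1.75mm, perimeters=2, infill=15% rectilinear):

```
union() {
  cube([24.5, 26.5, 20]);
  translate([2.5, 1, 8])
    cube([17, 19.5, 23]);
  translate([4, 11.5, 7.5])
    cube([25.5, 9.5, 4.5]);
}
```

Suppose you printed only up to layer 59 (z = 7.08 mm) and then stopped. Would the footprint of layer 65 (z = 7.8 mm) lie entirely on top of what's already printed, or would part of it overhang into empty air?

part overhangs

Compare the two slices. At z = 7.08: the cube is present — its section is the full 24.5×26.5 rectangle (area 649.25 mm²); the cube at (2.5, 1) does not reach this height (z outside [8, 31]); the cube at (4, 11.5) is not intersected at this z (z outside [7.5, 12]); Combining (union): only the 24.5×26.5 cube is present, so the union is just that shape — area = 649.25 mm². At z = 7.8: the 24.5×26.5 cube contributes its full rectangle (area 649.25 mm²); the cube at (2.5, 1) does not reach this height (z outside [8, 31]); the cube at (4, 11.5) (footprint 25.5×9.5) is included at this height (area 242.25 mm²); Merging all regions: the regions partially overlap — summed areas 891.50 mm² minus the doubly-counted overlap 194.75 mm² gives 696.75 mm² — area = 696.75 mm². Checking containment: at z = 7.8 the cross-section extends beyond the z = 7.08 cross-section by about 47.50 mm².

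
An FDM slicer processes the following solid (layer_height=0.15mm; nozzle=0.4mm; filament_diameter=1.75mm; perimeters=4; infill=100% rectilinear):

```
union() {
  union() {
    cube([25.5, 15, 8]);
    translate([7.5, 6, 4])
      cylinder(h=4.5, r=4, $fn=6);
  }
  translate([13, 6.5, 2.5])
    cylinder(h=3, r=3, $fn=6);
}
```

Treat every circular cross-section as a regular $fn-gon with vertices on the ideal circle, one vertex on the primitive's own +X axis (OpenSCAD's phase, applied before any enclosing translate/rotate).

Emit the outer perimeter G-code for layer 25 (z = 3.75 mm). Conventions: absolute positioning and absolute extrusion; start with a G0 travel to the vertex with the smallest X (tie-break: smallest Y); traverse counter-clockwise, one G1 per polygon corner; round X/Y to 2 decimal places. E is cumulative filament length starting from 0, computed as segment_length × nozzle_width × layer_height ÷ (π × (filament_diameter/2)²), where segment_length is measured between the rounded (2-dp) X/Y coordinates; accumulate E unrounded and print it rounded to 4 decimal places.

G0 X0.00 Y0.00 Z3.75
G1 X25.50 Y0.00 E0.6361
G1 X25.50 Y15.00 E1.0103
G1 X0.00 Y15.00 E1.6464
G1 X0.00 Y0.00 E2.0206

At z = 3.75 mm: the 25.5×15 cube contributes its full rectangle; the cylinder at (7.5, 6) does not reach this height (z outside [4, 8.5]); Taking the union: only the 25.5×15 cube is present, so the union is just that shape — 1 connected region; the r=3 cylinder at (13, 6.5) contributes a regular 6-gon of circumradius 3; Taking the union: the r=3 cylinder at (13, 6.5) lies entirely inside the result so far, so the union is just the result so far — 1 connected region. The outline is a single polygon with 4 vertices. Extrusion per mm of travel: 0.4 × 0.15 / (π × 0.875²) = 0.024945. Accumulating E over each segment gives final E = 2.0206.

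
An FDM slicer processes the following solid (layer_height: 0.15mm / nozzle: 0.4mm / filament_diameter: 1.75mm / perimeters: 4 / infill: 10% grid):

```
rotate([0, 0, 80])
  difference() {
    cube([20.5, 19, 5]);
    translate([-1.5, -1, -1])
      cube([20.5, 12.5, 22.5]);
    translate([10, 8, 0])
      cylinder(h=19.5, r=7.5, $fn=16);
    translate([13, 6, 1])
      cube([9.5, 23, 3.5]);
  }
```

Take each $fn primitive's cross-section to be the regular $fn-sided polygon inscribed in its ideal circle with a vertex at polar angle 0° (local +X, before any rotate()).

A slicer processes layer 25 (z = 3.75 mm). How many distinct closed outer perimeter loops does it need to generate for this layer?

2

At z = 3.75 mm: the 20.5×19 cube contributes its full rectangle; the cube at (-1.5, -1) is present — its section is the full 20.5×12.5 rectangle; the r=7.5 cylinder at (10, 8) gives a regular 16-gon of circumradius 7.5 (constant along its height); the cube at (13, 6) is present — its section is the full 9.5×23 rectangle; After the difference (first − rest): starting from the 20.5×19 cube, the 20.5×12.5 cube at (-1.5, -1) partially overlaps it — only the 218.50 mm² overlap (of its 256.25 mm²) is removed, clipping the outline; the r=7.5 cylinder at (10, 8) partially overlaps it — only the 36.23 mm² overlap (of its 172.21 mm²) is removed, clipping the outline; the 9.5×23 cube at (13, 6) partially overlaps it — only the 57.49 mm² overlap (of its 218.50 mm²) is removed, clipping the outline — 2 connected regions; (whole slice rotated 80° about Z — lengths, areas and connectivity unchanged). The result has 2 disconnected regions.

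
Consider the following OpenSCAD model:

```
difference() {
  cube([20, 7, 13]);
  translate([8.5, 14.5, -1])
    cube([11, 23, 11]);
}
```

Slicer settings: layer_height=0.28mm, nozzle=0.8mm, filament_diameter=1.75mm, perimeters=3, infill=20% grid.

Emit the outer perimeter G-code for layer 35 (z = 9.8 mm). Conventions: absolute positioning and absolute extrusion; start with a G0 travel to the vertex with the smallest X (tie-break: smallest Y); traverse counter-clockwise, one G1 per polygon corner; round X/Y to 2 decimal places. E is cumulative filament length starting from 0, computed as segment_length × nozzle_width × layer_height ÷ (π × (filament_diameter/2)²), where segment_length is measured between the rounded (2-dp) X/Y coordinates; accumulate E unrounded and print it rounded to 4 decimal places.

At z = 9.8 mm: the 20×7 cube contributes its full rectangle; the cube at (8.5, 14.5) (footprint 11×23) is included at this height; Taking the first minus the rest: starting from the 20×7 cube, the 11×23 cube at (8.5, 14.5) misses the remaining region (no effect) — 1 connected region. The outline is a single polygon with 4 vertices. Extrusion per mm of travel: 0.8 × 0.28 / (π × 0.875²) = 0.093128. Accumulating E over each segment gives final E = 5.0289.

G0 X0.00 Y0.00 Z9.80
G1 X20.00 Y0.00 E1.8626
G1 X20.00 Y7.00 E2.5145
G1 X0.00 Y7.00 E4.3770
G1 X0.00 Y0.00 E5.0289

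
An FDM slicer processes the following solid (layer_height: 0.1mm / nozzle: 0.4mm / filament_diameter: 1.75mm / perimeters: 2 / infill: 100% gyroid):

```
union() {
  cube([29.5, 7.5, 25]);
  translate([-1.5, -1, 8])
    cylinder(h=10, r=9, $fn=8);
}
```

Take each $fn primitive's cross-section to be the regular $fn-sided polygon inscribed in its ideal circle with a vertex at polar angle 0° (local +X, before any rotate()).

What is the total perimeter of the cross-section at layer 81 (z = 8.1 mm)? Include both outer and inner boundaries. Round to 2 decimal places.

At z = 8.1 mm: the 29.5×7.5 cube contributes its full rectangle (perimeter 74.00 mm); the r=9 cylinder at (-1.5, -1) gives a regular 8-gon of circumradius 9 (constant along its height) (perimeter = 2·8·9.000·sin(180°/8) = 55.11 mm); Combining (union): the regions partially overlap (shared area 36.95 mm²), so the edge portions inside another operand are dropped and the merged outline is re-measured after clipping — boundary = 103.57 mm. Overall, the cross-section is a single solid region. Total boundary length (outer) = 103.57 mm.

103.57 mm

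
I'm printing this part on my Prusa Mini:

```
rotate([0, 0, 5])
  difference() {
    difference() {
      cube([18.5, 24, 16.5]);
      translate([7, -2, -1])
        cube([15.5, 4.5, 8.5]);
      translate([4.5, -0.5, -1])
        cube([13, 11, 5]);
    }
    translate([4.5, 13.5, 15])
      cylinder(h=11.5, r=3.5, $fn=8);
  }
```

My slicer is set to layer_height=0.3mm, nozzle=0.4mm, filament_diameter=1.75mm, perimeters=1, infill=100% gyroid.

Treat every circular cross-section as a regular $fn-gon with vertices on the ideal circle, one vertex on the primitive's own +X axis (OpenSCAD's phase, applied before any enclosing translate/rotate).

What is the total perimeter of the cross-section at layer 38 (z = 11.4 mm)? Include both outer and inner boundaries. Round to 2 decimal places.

85.00 mm

At z = 11.4 mm: the cube is present — its section is the full 18.5×24 rectangle (perimeter 85.00 mm); the cube at (7, -2) does not reach this height (z outside [-1, 7.5]); the cube at (4.5, -0.5) is absent (z outside [-1, 4]); Taking the first minus the rest: none of the subtracted shapes is present at this height, so the 18.5×24 cube is unchanged — boundary = 85.00 mm; the cylinder at (4.5, 13.5) is not intersected at this z (z outside [15, 26.5]); Taking the first minus the rest: none of the subtracted shapes is present at this height, so the result so far is unchanged — boundary = 85.00 mm; (whole slice rotated 5° about Z — lengths, areas and connectivity unchanged). Overall, the cross-section is a single solid region. Total boundary length (outer) = 85.00 mm.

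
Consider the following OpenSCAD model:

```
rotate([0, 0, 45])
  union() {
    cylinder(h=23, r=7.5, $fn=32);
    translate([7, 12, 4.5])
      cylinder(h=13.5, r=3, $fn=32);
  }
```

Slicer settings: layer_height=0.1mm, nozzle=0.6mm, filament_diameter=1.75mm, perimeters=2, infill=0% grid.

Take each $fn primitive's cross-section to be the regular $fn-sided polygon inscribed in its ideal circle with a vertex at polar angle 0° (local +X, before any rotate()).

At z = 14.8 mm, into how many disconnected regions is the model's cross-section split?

2

At z = 14.8 mm: the r=7.5 cylinder contributes a regular 32-gon of circumradius 7.5; the r=3 cylinder at (7, 12) contributes a regular 32-gon of circumradius 3; Merging all regions: the 2 present regions are separate (no shared area or edge), so areas and boundary lengths simply add and each stays a separate island — 2 connected regions; (rotated 45° about Z; rotation is an isometry so areas/perimeters/island counts are preserved). The result has 2 disconnected regions.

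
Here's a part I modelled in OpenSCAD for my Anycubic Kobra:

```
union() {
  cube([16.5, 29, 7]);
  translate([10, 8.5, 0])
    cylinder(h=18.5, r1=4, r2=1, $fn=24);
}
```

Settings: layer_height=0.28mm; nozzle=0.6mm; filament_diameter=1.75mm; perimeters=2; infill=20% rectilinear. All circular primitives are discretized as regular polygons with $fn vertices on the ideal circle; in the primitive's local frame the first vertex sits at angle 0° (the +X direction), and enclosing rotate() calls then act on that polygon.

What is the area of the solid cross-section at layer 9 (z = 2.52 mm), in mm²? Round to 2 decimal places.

At z = 2.52 mm: the cube (footprint 16.5×29) is included at this height (area 478.50 mm²); the cone at (10, 8.5) (r1=4→r2=1) has section circumradius 3.591 here — a regular 24-gon (area = (24/2)·3.591²·sin(360°/24) = 40.06 mm²); Combining (union): the cone at (10, 8.5) lies entirely inside the 16.5×29 cube, so the union is just the 16.5×29 cube — area = 478.50 mm². Overall, the cross-section is a single solid region. Net area = 478.50 mm².

478.50 mm²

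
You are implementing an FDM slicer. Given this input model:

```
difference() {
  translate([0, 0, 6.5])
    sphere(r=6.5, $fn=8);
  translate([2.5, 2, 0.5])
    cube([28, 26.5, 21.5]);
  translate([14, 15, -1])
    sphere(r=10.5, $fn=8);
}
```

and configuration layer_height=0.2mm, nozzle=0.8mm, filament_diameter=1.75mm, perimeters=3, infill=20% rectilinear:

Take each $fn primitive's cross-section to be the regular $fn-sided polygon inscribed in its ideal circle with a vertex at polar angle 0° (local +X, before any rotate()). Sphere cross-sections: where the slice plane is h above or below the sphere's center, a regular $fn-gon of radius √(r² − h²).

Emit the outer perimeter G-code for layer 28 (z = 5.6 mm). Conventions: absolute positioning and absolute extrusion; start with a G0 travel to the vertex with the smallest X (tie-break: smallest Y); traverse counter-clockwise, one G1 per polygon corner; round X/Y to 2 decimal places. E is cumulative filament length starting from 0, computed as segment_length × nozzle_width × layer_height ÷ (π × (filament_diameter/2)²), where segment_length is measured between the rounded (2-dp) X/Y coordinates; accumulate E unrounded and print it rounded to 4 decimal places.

At z = 5.6 mm: the r=6.5 sphere contributes a regular 8-gon of circumradius √(6.5²−0.9²) = 6.437; the cube at (2.5, 2) (footprint 28×26.5) is included at this height; the sphere at (14, 15): section is a regular 8-gon, circumradius = √(r²−h²) = √(10.5²−6.6²) = 8.166; After the difference (first − rest): starting from the r=6.5 sphere, the 28×26.5 cube at (2.5, 2) partially overlaps it — only the 7.46 mm² overlap (of its 742.00 mm²) is removed, clipping the outline; the r=10.5 sphere at (14, 15) misses the remaining region (no effect) — 1 connected region. The outline is a single polygon with 10 vertices. Extrusion per mm of travel: 0.8 × 0.2 / (π × 0.875²) = 0.066520. Accumulating E over each segment gives final E = 2.7236.

G0 X-6.44 Y0.00 Z5.60
G1 X-4.55 Y-4.55 E0.3277
G1 X0.00 Y-6.44 E0.6555
G1 X4.55 Y-4.55 E0.9832
G1 X6.44 Y0.00 E1.3110
G1 X5.61 Y2.00 E1.4550
G1 X2.50 Y2.00 E1.6619
G1 X2.50 Y5.40 E1.8881
G1 X0.00 Y6.44 E2.0682
G1 X-4.55 Y4.55 E2.3959
G1 X-6.44 Y0.00 E2.7236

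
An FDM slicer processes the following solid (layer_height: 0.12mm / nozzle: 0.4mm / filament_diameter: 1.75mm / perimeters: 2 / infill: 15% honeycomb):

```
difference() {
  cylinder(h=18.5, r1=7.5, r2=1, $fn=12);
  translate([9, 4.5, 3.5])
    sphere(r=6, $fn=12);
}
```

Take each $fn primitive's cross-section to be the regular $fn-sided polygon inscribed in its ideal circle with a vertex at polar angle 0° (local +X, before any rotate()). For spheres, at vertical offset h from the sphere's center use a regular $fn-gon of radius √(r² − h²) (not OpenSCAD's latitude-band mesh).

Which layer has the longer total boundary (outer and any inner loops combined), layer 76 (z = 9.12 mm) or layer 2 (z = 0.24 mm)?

layer 2 (z = 0.24 mm)

Layer 76 (z = 9.12): the cone (r1=7.5→r2=1) has section circumradius 4.296 here — a regular 12-gon (perimeter = 2·12·4.296·sin(180°/12) = 26.68 mm); the r=6 sphere at (9, 4.5) slices to a regular 12-gon of circumradius 2.101 (√(r²−h²) with h=5.62 from center) (perimeter = 2·12·2.101·sin(180°/12) = 13.05 mm); Taking the first minus the rest: starting from the cone, the r=6 sphere at (9, 4.5) misses the remaining region (no effect) — boundary = 26.68 mm. So its perimeter = 26.68 mm. Layer 2 (z = 0.24): the cone (r1=7.5→r2=1) has section circumradius 7.416 here — a regular 12-gon (perimeter = 2·12·7.416·sin(180°/12) = 46.06 mm); the sphere at (9, 4.5): section is a regular 12-gon, circumradius = √(r²−h²) = √(6²−3.26²) = 5.037 (perimeter = 2·12·5.037·sin(180°/12) = 31.29 mm); Subtracting the remaining from the first: starting from the cone, the r=6 sphere at (9, 4.5) partially overlaps it — only the 9.54 mm² overlap (of its 76.12 mm²) is removed, clipping the outline — boundary = 46.65 mm. So its perimeter = 46.65 mm. Layer 2 is larger (46.65 vs 26.68 mm).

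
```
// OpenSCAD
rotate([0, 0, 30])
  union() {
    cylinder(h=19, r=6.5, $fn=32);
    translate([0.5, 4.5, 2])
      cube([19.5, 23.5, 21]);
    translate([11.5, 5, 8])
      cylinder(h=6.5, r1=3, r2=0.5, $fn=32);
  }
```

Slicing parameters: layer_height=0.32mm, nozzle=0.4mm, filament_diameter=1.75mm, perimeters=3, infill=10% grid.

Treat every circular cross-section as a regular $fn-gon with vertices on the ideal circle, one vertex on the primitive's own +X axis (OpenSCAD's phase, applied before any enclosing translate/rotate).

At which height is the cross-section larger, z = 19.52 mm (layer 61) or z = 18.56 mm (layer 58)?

layer 58 (z = 18.56 mm)

Layer 61 (z = 19.52): the cylinder does not reach this height (z outside [0, 19]); the 19.5×23.5 cube at (0.5, 4.5) contributes its full rectangle (area 458.25 mm²); the cone at (11.5, 5) does not reach this height (z outside [8, 14.5]); Combining (union): only the 19.5×23.5 cube at (0.5, 4.5) is present, so the union is just that shape — area = 458.25 mm²; (rotated 30° about Z; rotation is an isometry so areas/perimeters/island counts are preserved). So its area = 458.25 mm². Layer 58 (z = 18.56): the r=6.5 cylinder gives a regular 32-gon of circumradius 6.5 (constant along its height) (area = (32/2)·6.500²·sin(360°/32) = 131.88 mm²); the cube at (0.5, 4.5) (footprint 19.5×23.5) is included at this height (area 458.25 mm²); the cone at (11.5, 5) is absent (z outside [8, 14.5]); Merging all regions: the regions partially overlap — summed areas 590.13 mm² minus the doubly-counted overlap 5.38 mm² gives 584.75 mm² — area = 584.75 mm²; (whole slice rotated 30° about Z — lengths, areas and connectivity unchanged). So its area = 584.75 mm². Layer 58 is larger (584.75 vs 458.25 mm²).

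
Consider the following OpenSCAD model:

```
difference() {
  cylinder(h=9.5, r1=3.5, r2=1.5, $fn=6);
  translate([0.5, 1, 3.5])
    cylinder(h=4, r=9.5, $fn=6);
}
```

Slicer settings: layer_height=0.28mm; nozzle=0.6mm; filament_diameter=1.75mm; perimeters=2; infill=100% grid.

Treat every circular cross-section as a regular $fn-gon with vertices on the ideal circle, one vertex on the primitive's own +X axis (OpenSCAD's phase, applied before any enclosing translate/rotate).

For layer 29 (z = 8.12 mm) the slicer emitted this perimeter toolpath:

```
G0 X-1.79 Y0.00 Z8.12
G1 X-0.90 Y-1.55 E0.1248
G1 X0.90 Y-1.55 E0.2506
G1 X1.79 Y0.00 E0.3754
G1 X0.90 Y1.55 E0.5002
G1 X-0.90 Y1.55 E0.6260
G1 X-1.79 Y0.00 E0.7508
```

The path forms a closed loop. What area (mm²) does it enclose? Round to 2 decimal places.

Apply the shoelace formula to the sequence of (X, Y) vertices; enclosed area = 8.34 mm².

8.34 mm²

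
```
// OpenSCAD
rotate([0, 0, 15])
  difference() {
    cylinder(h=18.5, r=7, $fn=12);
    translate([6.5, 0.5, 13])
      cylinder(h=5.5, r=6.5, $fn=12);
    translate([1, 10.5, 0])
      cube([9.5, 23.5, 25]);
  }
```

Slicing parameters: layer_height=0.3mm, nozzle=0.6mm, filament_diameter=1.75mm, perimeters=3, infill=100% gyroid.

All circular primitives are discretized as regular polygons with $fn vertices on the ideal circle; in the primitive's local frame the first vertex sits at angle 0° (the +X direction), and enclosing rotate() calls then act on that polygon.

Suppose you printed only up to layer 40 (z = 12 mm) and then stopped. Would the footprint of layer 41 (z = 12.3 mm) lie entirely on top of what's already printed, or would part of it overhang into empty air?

Compare the two slices. At z = 12: the cylinder: section is a regular 12-gon, circumradius r=7 (area = (12/2)·7.000²·sin(360°/12) = 147.00 mm²); the cylinder at (6.5, 0.5) is not intersected at this z (z outside [13, 18.5]); the cube at (1, 10.5) is present — its section is the full 9.5×23.5 rectangle (area 223.25 mm²); Taking the first minus the rest: starting from the r=7 cylinder (147.00 mm²), the 9.5×23.5 cube at (1, 10.5) misses the remaining region (no effect) — area = 147.00 mm²; (whole slice rotated 15° about Z — lengths, areas and connectivity unchanged). At z = 12.3: the r=7 cylinder gives a regular 12-gon of circumradius 7 (constant along its height) (area = (12/2)·7.000²·sin(360°/12) = 147.00 mm²); the cylinder at (6.5, 0.5) is not intersected at this z (z outside [13, 18.5]); the 9.5×23.5 cube at (1, 10.5) contributes its full rectangle (area 223.25 mm²); Taking the first minus the rest: starting from the r=7 cylinder (147.00 mm²), the 9.5×23.5 cube at (1, 10.5) misses the remaining region (no effect) — area = 147.00 mm²; (whole slice rotated 15° about Z — lengths, areas and connectivity unchanged). Checking containment: the cross-section at z = 12.3 is a subset of the cross-section at z = 12.

entirely on top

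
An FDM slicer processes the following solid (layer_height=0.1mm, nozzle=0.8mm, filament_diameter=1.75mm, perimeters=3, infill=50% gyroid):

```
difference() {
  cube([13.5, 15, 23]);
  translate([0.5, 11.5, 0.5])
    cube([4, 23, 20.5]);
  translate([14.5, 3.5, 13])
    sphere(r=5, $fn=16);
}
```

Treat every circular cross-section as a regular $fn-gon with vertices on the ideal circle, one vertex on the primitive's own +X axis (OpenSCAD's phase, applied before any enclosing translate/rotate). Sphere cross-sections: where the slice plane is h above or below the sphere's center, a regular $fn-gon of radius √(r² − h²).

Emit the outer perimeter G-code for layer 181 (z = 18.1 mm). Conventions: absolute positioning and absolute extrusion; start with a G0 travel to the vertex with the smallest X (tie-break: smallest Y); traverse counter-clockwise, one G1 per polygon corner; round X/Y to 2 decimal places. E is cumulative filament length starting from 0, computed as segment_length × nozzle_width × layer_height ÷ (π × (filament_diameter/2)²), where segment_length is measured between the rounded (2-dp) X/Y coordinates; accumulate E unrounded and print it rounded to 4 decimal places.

G0 X0.00 Y0.00 Z18.10
G1 X13.50 Y0.00 E0.4490
G1 X13.50 Y15.00 E0.9479
G1 X4.50 Y15.00 E1.2473
G1 X4.50 Y11.50 E1.3637
G1 X0.50 Y11.50 E1.4967
G1 X0.50 Y15.00 E1.6131
G1 X0.00 Y15.00 E1.6297
G1 X0.00 Y0.00 E2.1286

At z = 18.1 mm: the cube is present — its section is the full 13.5×15 rectangle; the 4×23 cube at (0.5, 11.5) contributes its full rectangle; the sphere at (14.5, 3.5) is not intersected at this z (|z−center|=5.100 > r=5); Subtracting the remaining from the first: starting from the 13.5×15 cube, the 4×23 cube at (0.5, 11.5) partially overlaps it — only the 14.00 mm² overlap (of its 92.00 mm²) is removed, clipping the outline — 1 connected region. The outline is a single polygon with 8 vertices. Extrusion per mm of travel: 0.8 × 0.1 / (π × 0.875²) = 0.033260. Accumulating E over each segment gives final E = 2.1286.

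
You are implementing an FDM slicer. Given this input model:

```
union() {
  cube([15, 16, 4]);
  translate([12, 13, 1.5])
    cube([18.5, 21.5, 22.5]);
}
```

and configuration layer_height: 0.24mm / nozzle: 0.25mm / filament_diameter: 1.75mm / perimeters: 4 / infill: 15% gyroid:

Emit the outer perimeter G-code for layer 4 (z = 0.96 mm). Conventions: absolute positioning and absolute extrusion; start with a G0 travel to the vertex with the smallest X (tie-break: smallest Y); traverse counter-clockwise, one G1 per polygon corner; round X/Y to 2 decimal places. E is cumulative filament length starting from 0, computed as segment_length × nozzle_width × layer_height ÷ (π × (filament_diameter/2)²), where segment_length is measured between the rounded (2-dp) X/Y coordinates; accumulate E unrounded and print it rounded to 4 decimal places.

At z = 0.96 mm: the cube (footprint 15×16) is included at this height; the cube at (12, 13) is not intersected at this z (z outside [1.5, 24]); Combining (union): only the 15×16 cube is present, so the union is just that shape — 1 connected region. The outline is a single polygon with 4 vertices. Extrusion per mm of travel: 0.25 × 0.24 / (π × 0.875²) = 0.024945. Accumulating E over each segment gives final E = 1.5466.

G0 X0.00 Y0.00 Z0.96
G1 X15.00 Y0.00 E0.3742
G1 X15.00 Y16.00 E0.7733
G1 X0.00 Y16.00 E1.1475
G1 X0.00 Y0.00 E1.5466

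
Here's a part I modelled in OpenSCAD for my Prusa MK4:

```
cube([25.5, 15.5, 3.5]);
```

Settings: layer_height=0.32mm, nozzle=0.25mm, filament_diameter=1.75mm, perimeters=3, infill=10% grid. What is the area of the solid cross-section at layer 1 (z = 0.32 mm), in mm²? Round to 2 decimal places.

395.25 mm²

At z = 0.32 mm: the cube is present — its section is the full 25.5×15.5 rectangle (area 395.25 mm²). Overall, the cross-section is a single solid region. Net area = 395.25 mm².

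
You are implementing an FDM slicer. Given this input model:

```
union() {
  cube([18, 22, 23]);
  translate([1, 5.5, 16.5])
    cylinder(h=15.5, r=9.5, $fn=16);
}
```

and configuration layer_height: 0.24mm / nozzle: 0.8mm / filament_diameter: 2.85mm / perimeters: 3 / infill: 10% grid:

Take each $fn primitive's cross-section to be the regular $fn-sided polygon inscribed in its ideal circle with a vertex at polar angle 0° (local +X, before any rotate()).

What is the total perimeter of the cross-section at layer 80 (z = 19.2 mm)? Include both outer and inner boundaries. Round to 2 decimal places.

At z = 19.2 mm: the cube (footprint 18×22) is included at this height (perimeter 80.00 mm); the cylinder at (1, 5.5): section is a regular 16-gon, circumradius r=9.5 (perimeter = 2·16·9.500·sin(180°/16) = 59.31 mm); Taking the union: the regions partially overlap (shared area 132.40 mm²), so the edge portions inside another operand are dropped and the merged outline is re-measured after clipping — boundary = 94.18 mm. Overall, the cross-section is a single solid region. Total boundary length (outer) = 94.18 mm.

94.18 mm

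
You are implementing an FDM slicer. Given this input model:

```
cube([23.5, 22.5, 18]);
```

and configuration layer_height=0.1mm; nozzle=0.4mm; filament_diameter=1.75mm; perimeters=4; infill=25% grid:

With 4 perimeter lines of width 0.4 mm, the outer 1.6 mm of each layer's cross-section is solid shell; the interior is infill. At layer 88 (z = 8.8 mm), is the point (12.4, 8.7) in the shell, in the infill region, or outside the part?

infill

At z = 8.8 mm: the cube is present — its section is the full 23.5×22.5 rectangle. Overall, the cross-section is a single solid region. The nearest boundary edge runs (0.00, 0.00)→(23.50, 0.00); distance from the point to it = 8.70 mm. The point is inside the cross-section and 8.70 mm from the nearest boundary — more than the 1.6 mm shell width (4 × 0.4), so it's in the infill interior.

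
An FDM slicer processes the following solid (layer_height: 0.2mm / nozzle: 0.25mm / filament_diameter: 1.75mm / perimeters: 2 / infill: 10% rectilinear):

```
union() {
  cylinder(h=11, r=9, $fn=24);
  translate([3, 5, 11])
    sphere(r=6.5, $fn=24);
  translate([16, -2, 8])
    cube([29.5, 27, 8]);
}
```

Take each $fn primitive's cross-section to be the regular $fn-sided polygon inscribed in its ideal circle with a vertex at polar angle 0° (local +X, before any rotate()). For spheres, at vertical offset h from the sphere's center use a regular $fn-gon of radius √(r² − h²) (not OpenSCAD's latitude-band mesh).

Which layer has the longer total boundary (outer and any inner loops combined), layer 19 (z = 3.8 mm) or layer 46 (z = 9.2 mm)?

Layer 19 (z = 3.8): the r=9 cylinder contributes a regular 24-gon of circumradius 9 (perimeter = 2·24·9.000·sin(180°/24) = 56.39 mm); the sphere at (3, 5) is absent (|z−center|=7.200 > r=6.5); the cube at (16, -2) is not intersected at this z (z outside [8, 16]); Merging all regions: only the r=9 cylinder is present, so the union is just that shape — boundary = 56.39 mm. So its perimeter = 56.39 mm. Layer 46 (z = 9.2): the r=9 cylinder contributes a regular 24-gon of circumradius 9 (perimeter = 2·24·9.000·sin(180°/24) = 56.39 mm); the r=6.5 sphere at (3, 5) slices to a regular 24-gon of circumradius 6.246 (√(r²−h²) with h=1.8 from center) (perimeter = 2·24·6.246·sin(180°/24) = 39.13 mm); the cube at (16, -2) is present — its section is the full 29.5×27 rectangle (perimeter 113.00 mm); Combining (union): the regions partially overlap (shared area 89.56 mm²), so the edge portions inside another operand are dropped and the merged outline is re-measured after clipping — boundary = 173.98 mm. So its perimeter = 173.98 mm. Layer 46 is larger (173.98 vs 56.39 mm).

layer 46 (z = 9.2 mm)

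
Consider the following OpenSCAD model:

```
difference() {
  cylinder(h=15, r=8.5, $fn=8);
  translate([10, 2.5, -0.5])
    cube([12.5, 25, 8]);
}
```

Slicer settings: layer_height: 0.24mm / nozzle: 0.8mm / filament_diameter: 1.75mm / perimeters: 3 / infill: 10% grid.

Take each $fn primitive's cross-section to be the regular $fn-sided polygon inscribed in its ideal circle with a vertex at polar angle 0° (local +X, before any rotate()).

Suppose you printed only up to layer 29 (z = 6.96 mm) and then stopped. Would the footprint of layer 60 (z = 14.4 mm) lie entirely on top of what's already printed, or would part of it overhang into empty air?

Compare the two slices. At z = 6.96: the r=8.5 cylinder gives a regular 8-gon of circumradius 8.5 (constant along its height) (area = (8/2)·8.500²·sin(360°/8) = 204.35 mm²); the cube at (10, 2.5) (footprint 12.5×25) is included at this height (area 312.50 mm²); Taking the first minus the rest: starting from the r=8.5 cylinder (204.35 mm²), the 12.5×25 cube at (10, 2.5) misses the remaining region (no effect) — area = 204.35 mm². At z = 14.4: the r=8.5 cylinder contributes a regular 8-gon of circumradius 8.5 (area = (8/2)·8.500²·sin(360°/8) = 204.35 mm²); the cube at (10, 2.5) is absent (z outside [-0.5, 7.5]); Taking the first minus the rest: none of the subtracted shapes is present at this height, so the r=8.5 cylinder is unchanged — area = 204.35 mm². Checking containment: the cross-section at z = 14.4 is a subset of the cross-section at z = 6.96.

entirely on top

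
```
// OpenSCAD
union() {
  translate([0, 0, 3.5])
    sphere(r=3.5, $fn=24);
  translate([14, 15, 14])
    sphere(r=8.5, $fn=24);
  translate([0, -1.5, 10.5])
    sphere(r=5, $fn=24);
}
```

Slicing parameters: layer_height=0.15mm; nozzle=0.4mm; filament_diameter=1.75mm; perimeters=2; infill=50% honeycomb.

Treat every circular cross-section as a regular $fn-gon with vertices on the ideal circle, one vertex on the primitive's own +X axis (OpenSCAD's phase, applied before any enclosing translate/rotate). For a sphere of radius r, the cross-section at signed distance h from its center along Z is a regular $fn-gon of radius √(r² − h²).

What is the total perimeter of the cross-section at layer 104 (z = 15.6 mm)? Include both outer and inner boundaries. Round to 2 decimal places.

At z = 15.6 mm: the sphere is absent (|z−center|=12.100 > r=3.5); the sphere at (14, 15): section is a regular 24-gon, circumradius = √(r²−h²) = √(8.5²−1.6²) = 8.348 (perimeter = 2·24·8.348·sin(180°/24) = 52.30 mm); the sphere at (0, -1.5) is absent (|z−center|=5.100 > r=5); Merging all regions: only the r=8.5 sphere at (14, 15) is present, so the union is just that shape — boundary = 52.30 mm. Overall, the cross-section is a single solid region. Total boundary length (outer) = 52.30 mm.

52.30 mm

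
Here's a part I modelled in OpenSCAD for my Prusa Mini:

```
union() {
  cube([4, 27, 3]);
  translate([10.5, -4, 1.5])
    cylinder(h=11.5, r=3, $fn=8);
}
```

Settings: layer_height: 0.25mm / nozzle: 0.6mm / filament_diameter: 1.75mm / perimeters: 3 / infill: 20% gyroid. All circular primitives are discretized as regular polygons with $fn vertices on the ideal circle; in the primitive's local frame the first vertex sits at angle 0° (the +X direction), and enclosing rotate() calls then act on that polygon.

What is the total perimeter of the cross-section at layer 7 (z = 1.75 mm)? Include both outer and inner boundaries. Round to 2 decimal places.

At z = 1.75 mm: the 4×27 cube contributes its full rectangle (perimeter 62.00 mm); the r=3 cylinder at (10.5, -4) contributes a regular 8-gon of circumradius 3 (perimeter = 2·8·3.000·sin(180°/8) = 18.37 mm); Merging all regions: the 2 present regions are separate (no shared area or edge), so areas and boundary lengths simply add and each stays a separate island — boundary = 80.37 mm. Overall, the cross-section has 2 separate islands. Total boundary length (outer) = 80.37 mm.

80.37 mm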